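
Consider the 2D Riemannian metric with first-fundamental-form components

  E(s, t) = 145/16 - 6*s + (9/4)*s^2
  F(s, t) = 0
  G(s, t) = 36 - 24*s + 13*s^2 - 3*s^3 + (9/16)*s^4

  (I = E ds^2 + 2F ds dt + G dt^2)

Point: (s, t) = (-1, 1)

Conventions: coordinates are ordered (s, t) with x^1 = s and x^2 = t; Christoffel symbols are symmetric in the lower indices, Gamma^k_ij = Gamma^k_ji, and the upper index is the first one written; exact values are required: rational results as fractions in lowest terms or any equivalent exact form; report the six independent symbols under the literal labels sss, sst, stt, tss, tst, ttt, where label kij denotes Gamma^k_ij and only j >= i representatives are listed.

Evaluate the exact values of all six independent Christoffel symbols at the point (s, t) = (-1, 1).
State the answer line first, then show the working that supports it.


Answer: Gamma_sss = -84/277, Gamma_sst = 0, Gamma_stt = 490/277, Gamma_tss = 0, Gamma_tst = -2/5, Gamma_ttt = 0

E = 277/16, F = 0, G = 1225/16 at the point
E_s = -21/2, E_t = 0, F_s = 0, F_t = 0, G_s = -245/4, G_t = 0
EG - F^2 = 339325/256;  g^inv = (256/339325) * [[1225/16, 0], [0, 277/16]]
first-kind symbols [ij,l] = (1/2)(d_i g_jl + d_j g_il - d_l g_ij): [ss,s] = E_s/2 = -21/4, [ss,t] = F_s - E_t/2 = 0, [st,s] = E_t/2 = 0, [st,t] = G_s/2 = -245/8, [tt,s] = F_t - G_s/2 = 245/8, [tt,t] = G_t/2 = 0
Gamma^s_ij = (G*[ij,s] - F*[ij,t])/(EG - F^2), Gamma^t_ij = (E*[ij,t] - F*[ij,s])/(EG - F^2)


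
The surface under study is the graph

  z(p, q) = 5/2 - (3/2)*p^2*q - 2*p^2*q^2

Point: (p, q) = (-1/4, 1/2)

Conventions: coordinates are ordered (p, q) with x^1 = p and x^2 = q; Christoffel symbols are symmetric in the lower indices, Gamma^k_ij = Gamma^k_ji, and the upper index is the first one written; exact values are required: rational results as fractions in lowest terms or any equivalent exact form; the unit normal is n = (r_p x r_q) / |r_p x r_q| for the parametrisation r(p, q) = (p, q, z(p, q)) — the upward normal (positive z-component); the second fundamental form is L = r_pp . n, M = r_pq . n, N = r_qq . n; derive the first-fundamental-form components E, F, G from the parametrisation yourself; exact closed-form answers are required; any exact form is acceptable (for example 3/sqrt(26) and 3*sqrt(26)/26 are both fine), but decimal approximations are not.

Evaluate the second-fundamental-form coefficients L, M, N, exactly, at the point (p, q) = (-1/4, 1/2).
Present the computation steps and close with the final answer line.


z_p = 5/8, z_q = -7/32, z_pp = -5/2, z_pq = 7/4, z_qq = -1/4
E = 89/64, F = -35/256, G = 1073/1024; answer radicand W^2 = 1473/1024
unnormalised second-form numerators: l = -5/2, m = 7/4, n = -1/4; L = l/sqrt(1473/1024), and similarly M = m/sqrt(W^2), N = n/sqrt(W^2)

Answer: L = -80*sqrt(1473)/1473, M = 56*sqrt(1473)/1473, N = -8*sqrt(1473)/1473


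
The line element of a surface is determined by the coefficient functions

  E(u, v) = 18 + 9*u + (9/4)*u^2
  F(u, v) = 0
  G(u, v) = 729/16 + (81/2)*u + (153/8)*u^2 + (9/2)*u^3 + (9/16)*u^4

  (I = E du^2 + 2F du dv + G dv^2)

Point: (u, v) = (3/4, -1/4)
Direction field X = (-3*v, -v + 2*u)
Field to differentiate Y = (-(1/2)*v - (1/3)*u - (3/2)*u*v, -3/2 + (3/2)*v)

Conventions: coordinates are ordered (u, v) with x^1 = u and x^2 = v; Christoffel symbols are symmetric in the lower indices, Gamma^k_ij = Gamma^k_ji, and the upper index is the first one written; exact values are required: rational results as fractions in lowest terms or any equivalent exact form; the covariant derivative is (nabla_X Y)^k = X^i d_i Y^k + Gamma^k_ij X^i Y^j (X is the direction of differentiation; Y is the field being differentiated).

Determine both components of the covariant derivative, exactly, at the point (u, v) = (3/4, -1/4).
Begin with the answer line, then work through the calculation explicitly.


Answer: (nabla_X Y)^u = 20055/9472, (nabla_X Y)^v = 6847/3216

E = 1665/64, F = 0, G = 363609/4096 at the point
E_u = 99/8, E_v = 0, F_u = 0, F_v = 0, G_u = 19899/256, G_v = 0
EG - F^2 = 605408985/262144;  g^inv = (262144/605408985) * [[363609/4096, 0], [0, 1665/64]]
first-kind symbols [ij,l] = (1/2)(d_i g_jl + d_j g_il - d_l g_ij): [uu,u] = E_u/2 = 99/16, [uu,v] = F_u - E_v/2 = 0, [uv,u] = E_v/2 = 0, [uv,v] = G_u/2 = 19899/512, [vv,u] = F_v - G_u/2 = -19899/512, [vv,v] = G_v/2 = 0
Gamma^u_ij = (G*[ij,u] - F*[ij,v])/(EG - F^2), Gamma^v_ij = (E*[ij,v] - F*[ij,u])/(EG - F^2)
Gamma_uuu = 44/185, Gamma_uuv = 0, Gamma_uvv = -2211/1480, Gamma_vuu = 0, Gamma_vuv = 88/201, Gamma_vvv = 0
X = (3/4, 7/4), Y = (5/32, -15/8) at the point


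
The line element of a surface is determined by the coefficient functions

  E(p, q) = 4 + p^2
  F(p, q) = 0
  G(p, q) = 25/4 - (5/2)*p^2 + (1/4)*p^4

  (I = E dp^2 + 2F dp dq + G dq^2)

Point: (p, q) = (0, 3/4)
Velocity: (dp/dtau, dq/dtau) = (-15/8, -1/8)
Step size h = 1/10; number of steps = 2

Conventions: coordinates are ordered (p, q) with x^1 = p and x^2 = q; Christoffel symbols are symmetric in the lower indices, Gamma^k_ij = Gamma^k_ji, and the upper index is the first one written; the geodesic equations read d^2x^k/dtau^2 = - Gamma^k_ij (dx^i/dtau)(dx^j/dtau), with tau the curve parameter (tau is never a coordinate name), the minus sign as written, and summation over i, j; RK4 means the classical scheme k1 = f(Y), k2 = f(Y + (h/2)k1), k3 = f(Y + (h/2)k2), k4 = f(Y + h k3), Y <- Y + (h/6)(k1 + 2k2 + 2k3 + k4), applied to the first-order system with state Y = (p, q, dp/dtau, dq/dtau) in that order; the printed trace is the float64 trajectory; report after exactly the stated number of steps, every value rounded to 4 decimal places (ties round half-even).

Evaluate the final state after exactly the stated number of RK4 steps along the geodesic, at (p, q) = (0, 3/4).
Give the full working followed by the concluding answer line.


f(Y) = (dp/dtau, dq/dtau, -Gamma^p_ij Y'^i Y'^j, -Gamma^q_ij Y'^i Y'^j) with the Gammas evaluated at the stage position; h = 0.100000; intermediate values shown to 6 dp
step 0: p = 0.0000, q = 0.7500, dp/dtau = -1.8750, dq/dtau = -0.1250
step 1:
  k1: at (p, q) = (0.000000, 0.750000), (dp/dtau, dq/dtau) = (-1.875000, -0.125000); Gamma_ppp = 0.000000, Gamma_ppq = 0.000000, Gamma_pqq = 0.000000, Gamma_qpp = 0.000000, Gamma_qpq = 0.000000, Gamma_qqq = 0.000000; k1 = (-1.875000, -0.125000, 0.000000, 0.000000)
  k2: at (p, q) = (-0.093750, 0.743750), (dp/dtau, dq/dtau) = (-1.875000, -0.125000); Gamma_ppp = -0.023386, Gamma_ppq = 0.000000, Gamma_pqq = -0.058363, Gamma_qpp = 0.000000, Gamma_qpq = 0.037566, Gamma_qqq = 0.000000; k2 = (-1.875000, -0.125000, 0.083129, -0.017609)
  k3: at (p, q) = (-0.093750, 0.743750), (dp/dtau, dq/dtau) = (-1.870844, -0.125880); Gamma_ppp = -0.023386, Gamma_ppq = 0.000000, Gamma_pqq = -0.058363, Gamma_qpp = 0.000000, Gamma_qpq = 0.037566, Gamma_qqq = 0.000000; k3 = (-1.870844, -0.125880, 0.082778, -0.017694)
  k4: at (p, q) = (-0.187084, 0.737412), (dp/dtau, dq/dtau) = (-1.866722, -0.126769); Gamma_ppp = -0.046365, Gamma_ppq = 0.000000, Gamma_pqq = -0.115102, Gamma_qpp = 0.000000, Gamma_qpq = 0.075361, Gamma_qqq = 0.000000; k4 = (-1.866722, -0.126769, 0.163417, -0.035667)
  Y <- Y + (h/6)(k1 + 2k2 + 2k3 + k4): p = -0.1872, q = 0.7374, dp/dtau = -1.8667, dq/dtau = -0.1268
step 2:
  k1: at (p, q) = (-0.187223, 0.737441), (dp/dtau, dq/dtau) = (-1.866746, -0.126771); Gamma_ppp = -0.046399, Gamma_ppq = 0.000000, Gamma_pqq = -0.115185, Gamma_qpp = 0.000000, Gamma_qpq = 0.075418, Gamma_qqq = 0.000000; k1 = (-1.866746, -0.126771, 0.163541, -0.035695)
  k2: at (p, q) = (-0.280561, 0.731103), (dp/dtau, dq/dtau) = (-1.858569, -0.128556); Gamma_ppp = -0.068787, Gamma_ppq = 0.000000, Gamma_pqq = -0.169259, Gamma_qpp = 0.000000, Gamma_qpq = 0.114019, Gamma_qqq = 0.000000; k2 = (-1.858569, -0.128556, 0.240405, -0.054485)
  k3: at (p, q) = (-0.280152, 0.731013), (dp/dtau, dq/dtau) = (-1.854726, -0.129495); Gamma_ppp = -0.068690, Gamma_ppq = 0.000000, Gamma_pqq = -0.169030, Gamma_qpp = 0.000000, Gamma_qpq = 0.113848, Gamma_qqq = 0.000000; k3 = (-1.854726, -0.129495, 0.239129, -0.054688)
  k4: at (p, q) = (-0.372696, 0.724492), (dp/dtau, dq/dtau) = (-1.842833, -0.132240); Gamma_ppp = -0.090047, Gamma_ppq = 0.000000, Gamma_pqq = -0.218864, Gamma_qpp = 0.000000, Gamma_qpq = 0.153338, Gamma_qqq = 0.000000; k4 = (-1.842833, -0.132240, 0.309630, -0.074736)
  Y <- Y + (h/6)(k1 + 2k2 + 2k3 + k4): p = -0.3728, q = 0.7245, dp/dtau = -1.8429, dq/dtau = -0.1323

Answer: p = -0.3728, q = 0.7245, dp/dtau = -1.8429, dq/dtau = -0.1323


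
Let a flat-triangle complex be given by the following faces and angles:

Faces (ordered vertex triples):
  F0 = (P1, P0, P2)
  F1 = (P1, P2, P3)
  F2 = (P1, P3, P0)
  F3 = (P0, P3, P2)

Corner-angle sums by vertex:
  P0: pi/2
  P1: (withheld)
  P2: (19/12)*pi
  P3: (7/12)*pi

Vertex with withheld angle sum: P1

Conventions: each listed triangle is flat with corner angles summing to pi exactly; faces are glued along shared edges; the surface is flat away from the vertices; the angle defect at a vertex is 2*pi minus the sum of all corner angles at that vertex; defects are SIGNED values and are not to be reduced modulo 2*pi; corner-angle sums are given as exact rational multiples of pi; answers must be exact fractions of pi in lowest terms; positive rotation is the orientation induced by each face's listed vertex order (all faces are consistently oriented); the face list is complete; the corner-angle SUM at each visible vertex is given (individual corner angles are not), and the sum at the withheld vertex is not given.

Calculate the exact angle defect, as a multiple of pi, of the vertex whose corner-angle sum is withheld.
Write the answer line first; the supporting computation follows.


Answer: defect(P1) = (2/3)*pi

V = 4, E = 6, F = 4; chi = V - E + F = 2
Gauss-Bonnet: total defect = 2*pi*chi = 4*pi; visible defects sum to (10/3)*pi


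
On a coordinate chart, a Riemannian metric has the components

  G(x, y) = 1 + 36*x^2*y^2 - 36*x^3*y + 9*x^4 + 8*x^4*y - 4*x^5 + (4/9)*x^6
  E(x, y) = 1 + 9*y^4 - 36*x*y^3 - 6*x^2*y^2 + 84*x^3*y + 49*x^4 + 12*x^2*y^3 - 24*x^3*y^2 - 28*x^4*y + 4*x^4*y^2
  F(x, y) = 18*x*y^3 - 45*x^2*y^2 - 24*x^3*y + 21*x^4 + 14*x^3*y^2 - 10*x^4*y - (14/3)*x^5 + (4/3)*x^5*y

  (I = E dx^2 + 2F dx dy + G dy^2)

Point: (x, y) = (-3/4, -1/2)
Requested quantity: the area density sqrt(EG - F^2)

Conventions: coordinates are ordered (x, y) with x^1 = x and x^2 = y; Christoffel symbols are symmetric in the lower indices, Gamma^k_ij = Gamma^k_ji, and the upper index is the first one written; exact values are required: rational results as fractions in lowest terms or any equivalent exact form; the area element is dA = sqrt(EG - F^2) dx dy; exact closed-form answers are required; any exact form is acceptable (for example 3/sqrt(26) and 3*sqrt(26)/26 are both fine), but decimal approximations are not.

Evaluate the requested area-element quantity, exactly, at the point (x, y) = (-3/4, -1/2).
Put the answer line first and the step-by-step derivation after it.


Answer: sqrt(EG - F^2) = sqrt(37969)/32

E = 37, F = -27/16, G = 1105/1024; EG - F^2 = 37969/1024


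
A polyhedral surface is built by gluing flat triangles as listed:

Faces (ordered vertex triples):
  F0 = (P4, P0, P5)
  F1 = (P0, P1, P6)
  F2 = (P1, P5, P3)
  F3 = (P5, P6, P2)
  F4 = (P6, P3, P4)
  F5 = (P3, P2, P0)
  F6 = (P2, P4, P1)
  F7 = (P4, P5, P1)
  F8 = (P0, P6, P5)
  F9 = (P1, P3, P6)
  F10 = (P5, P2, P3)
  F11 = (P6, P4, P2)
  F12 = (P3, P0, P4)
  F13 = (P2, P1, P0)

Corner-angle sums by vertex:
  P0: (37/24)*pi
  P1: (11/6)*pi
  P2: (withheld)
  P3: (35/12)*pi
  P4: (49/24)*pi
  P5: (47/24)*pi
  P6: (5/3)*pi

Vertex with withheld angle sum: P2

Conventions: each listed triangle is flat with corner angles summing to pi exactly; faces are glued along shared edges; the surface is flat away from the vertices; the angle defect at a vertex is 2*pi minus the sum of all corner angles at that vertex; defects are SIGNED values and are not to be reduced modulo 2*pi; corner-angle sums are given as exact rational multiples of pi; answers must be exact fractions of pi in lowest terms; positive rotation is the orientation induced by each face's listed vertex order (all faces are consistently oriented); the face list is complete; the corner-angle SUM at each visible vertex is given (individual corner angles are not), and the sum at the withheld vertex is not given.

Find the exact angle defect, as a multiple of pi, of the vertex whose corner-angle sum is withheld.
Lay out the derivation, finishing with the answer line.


V = 7, E = 21, F = 14; chi = V - E + F = 0
Gauss-Bonnet: total defect = 2*pi*chi = 0; visible defects sum to pi/24

Answer: defect(P2) = -pi/24


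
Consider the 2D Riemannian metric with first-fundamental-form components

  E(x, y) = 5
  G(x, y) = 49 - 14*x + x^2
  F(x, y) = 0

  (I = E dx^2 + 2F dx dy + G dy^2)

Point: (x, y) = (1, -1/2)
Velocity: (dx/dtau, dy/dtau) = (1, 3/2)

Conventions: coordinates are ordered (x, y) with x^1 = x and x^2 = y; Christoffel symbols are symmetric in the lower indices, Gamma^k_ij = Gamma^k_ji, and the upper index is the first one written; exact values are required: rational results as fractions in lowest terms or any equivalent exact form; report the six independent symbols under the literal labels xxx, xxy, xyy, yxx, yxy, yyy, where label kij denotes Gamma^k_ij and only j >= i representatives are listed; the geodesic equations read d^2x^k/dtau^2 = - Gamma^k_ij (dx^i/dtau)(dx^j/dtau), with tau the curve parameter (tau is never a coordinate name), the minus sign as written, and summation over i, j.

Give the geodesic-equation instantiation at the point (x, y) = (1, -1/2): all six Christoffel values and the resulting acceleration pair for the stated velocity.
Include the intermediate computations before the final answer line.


E = 5, F = 0, G = 36 at the point
E_x = 0, E_y = 0, F_x = 0, F_y = 0, G_x = -12, G_y = 0
EG - F^2 = 180;  g^inv = (1/180) * [[36, 0], [0, 5]]
first-kind symbols [ij,l] = (1/2)(d_i g_jl + d_j g_il - d_l g_ij): [xx,x] = E_x/2 = 0, [xx,y] = F_x - E_y/2 = 0, [xy,x] = E_y/2 = 0, [xy,y] = G_x/2 = -6, [yy,x] = F_y - G_x/2 = 6, [yy,y] = G_y/2 = 0
Gamma^x_ij = (G*[ij,x] - F*[ij,y])/(EG - F^2), Gamma^y_ij = (E*[ij,y] - F*[ij,x])/(EG - F^2)
Gamma_xxx = 0, Gamma_xxy = 0, Gamma_xyy = 6/5, Gamma_yxx = 0, Gamma_yxy = -1/6, Gamma_yyy = 0
d^2x/dtau^2 = -(Gamma_xxx*(1)^2 + 2*Gamma_xxy*(1)*(3/2) + Gamma_xyy*(3/2)^2) = -27/10
d^2y/dtau^2 = -(Gamma_yxx*(1)^2 + 2*Gamma_yxy*(1)*(3/2) + Gamma_yyy*(3/2)^2) = 1/2

Answer: Gamma_xxx = 0, Gamma_xxy = 0, Gamma_xyy = 6/5, Gamma_yxx = 0, Gamma_yxy = -1/6, Gamma_yyy = 0; accelerations (d^2x/dtau^2, d^2y/dtau^2) = (-27/10, 1/2)


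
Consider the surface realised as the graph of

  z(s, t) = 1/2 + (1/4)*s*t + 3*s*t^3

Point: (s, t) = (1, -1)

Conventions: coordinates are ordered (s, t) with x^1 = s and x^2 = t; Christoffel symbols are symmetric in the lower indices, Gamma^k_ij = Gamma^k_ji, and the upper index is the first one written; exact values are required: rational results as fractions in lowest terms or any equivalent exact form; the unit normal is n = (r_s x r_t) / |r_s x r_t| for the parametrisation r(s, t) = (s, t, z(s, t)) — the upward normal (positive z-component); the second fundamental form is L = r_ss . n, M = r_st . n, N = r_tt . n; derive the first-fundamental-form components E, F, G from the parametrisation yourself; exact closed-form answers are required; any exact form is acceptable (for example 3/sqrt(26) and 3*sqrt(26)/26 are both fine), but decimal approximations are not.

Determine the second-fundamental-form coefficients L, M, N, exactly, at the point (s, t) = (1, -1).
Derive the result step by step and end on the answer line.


z_s = -13/4, z_t = 37/4, z_ss = 0, z_st = 37/4, z_tt = -18
E = 185/16, F = -481/16, G = 1385/16; answer radicand W^2 = 777/8
unnormalised second-form numerators: l = 0, m = 37/4, n = -18; L = l/sqrt(777/8), and similarly M = m/sqrt(W^2), N = n/sqrt(W^2)

Answer: L = 0, M = sqrt(1554)/42, N = -12*sqrt(1554)/259


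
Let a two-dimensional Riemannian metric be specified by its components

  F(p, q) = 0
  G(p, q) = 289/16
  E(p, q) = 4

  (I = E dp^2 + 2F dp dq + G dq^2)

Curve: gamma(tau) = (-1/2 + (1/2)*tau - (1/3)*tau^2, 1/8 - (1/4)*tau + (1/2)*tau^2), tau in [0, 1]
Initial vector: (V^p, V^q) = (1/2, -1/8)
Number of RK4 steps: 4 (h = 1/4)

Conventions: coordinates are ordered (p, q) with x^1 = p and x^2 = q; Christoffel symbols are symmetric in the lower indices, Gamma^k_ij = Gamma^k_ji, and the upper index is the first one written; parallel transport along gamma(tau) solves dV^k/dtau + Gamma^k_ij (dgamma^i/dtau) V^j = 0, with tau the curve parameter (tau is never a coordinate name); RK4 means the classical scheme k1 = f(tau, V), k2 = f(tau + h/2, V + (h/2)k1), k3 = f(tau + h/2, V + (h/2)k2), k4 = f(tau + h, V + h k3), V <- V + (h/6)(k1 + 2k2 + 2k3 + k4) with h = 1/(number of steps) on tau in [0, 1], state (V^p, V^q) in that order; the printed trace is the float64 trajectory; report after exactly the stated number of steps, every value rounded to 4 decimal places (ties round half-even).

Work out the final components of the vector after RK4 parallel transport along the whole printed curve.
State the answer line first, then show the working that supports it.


Answer: V^p = 0.5000, V^q = -0.1250

gamma'(tau) = (1/2 - (2/3)*tau, -1/4 + tau); f(tau, V)^k = -Gamma^k_ij(gamma(tau)) gamma'^i(tau) V^j; h = 1/4; intermediate values shown to 6 dp
curve data and Christoffel symbols at the stage parameters:
  tau = 0.000000: gamma = (-0.500000, 0.125000), gamma' = (0.500000, -0.250000); Gamma_ppp = 0.000000, Gamma_ppq = 0.000000, Gamma_pqq = 0.000000, Gamma_qpp = 0.000000, Gamma_qpq = 0.000000, Gamma_qqq = 0.000000
  tau = 0.125000: gamma = (-0.442708, 0.101562), gamma' = (0.416667, -0.125000); Gamma_ppp = 0.000000, Gamma_ppq = 0.000000, Gamma_pqq = 0.000000, Gamma_qpp = 0.000000, Gamma_qpq = 0.000000, Gamma_qqq = 0.000000
  tau = 0.250000: gamma = (-0.395833, 0.093750), gamma' = (0.333333, 0.000000); Gamma_ppp = 0.000000, Gamma_ppq = 0.000000, Gamma_pqq = 0.000000, Gamma_qpp = 0.000000, Gamma_qpq = 0.000000, Gamma_qqq = 0.000000
  tau = 0.375000: gamma = (-0.359375, 0.101562), gamma' = (0.250000, 0.125000); Gamma_ppp = 0.000000, Gamma_ppq = 0.000000, Gamma_pqq = 0.000000, Gamma_qpp = 0.000000, Gamma_qpq = 0.000000, Gamma_qqq = 0.000000
  tau = 0.500000: gamma = (-0.333333, 0.125000), gamma' = (0.166667, 0.250000); Gamma_ppp = 0.000000, Gamma_ppq = 0.000000, Gamma_pqq = 0.000000, Gamma_qpp = 0.000000, Gamma_qpq = 0.000000, Gamma_qqq = 0.000000
  tau = 0.625000: gamma = (-0.317708, 0.164062), gamma' = (0.083333, 0.375000); Gamma_ppp = 0.000000, Gamma_ppq = 0.000000, Gamma_pqq = 0.000000, Gamma_qpp = 0.000000, Gamma_qpq = 0.000000, Gamma_qqq = 0.000000
  tau = 0.750000: gamma = (-0.312500, 0.218750), gamma' = (0.000000, 0.500000); Gamma_ppp = 0.000000, Gamma_ppq = 0.000000, Gamma_pqq = 0.000000, Gamma_qpp = 0.000000, Gamma_qpq = 0.000000, Gamma_qqq = 0.000000
  tau = 0.875000: gamma = (-0.317708, 0.289062), gamma' = (-0.083333, 0.625000); Gamma_ppp = 0.000000, Gamma_ppq = 0.000000, Gamma_pqq = 0.000000, Gamma_qpp = 0.000000, Gamma_qpq = 0.000000, Gamma_qqq = 0.000000
  tau = 1.000000: gamma = (-0.333333, 0.375000), gamma' = (-0.166667, 0.750000); Gamma_ppp = 0.000000, Gamma_ppq = 0.000000, Gamma_pqq = 0.000000, Gamma_qpp = 0.000000, Gamma_qpq = 0.000000, Gamma_qqq = 0.000000
step 0: V^p = 0.5000, V^q = -0.1250
step 1: k1 = (0.000000, 0.000000), k2 = (0.000000, 0.000000), k3 = (0.000000, 0.000000), k4 = (0.000000, 0.000000); V <- V + (h/6)(k1 + 2k2 + 2k3 + k4): V^p = 0.5000, V^q = -0.1250
step 2: k1 = (0.000000, 0.000000), k2 = (0.000000, 0.000000), k3 = (0.000000, 0.000000), k4 = (0.000000, 0.000000); V <- V + (h/6)(k1 + 2k2 + 2k3 + k4): V^p = 0.5000, V^q = -0.1250
step 3: k1 = (0.000000, 0.000000), k2 = (0.000000, 0.000000), k3 = (0.000000, 0.000000), k4 = (0.000000, 0.000000); V <- V + (h/6)(k1 + 2k2 + 2k3 + k4): V^p = 0.5000, V^q = -0.1250
step 4: k1 = (0.000000, 0.000000), k2 = (0.000000, 0.000000), k3 = (0.000000, 0.000000), k4 = (0.000000, 0.000000); V <- V + (h/6)(k1 + 2k2 + 2k3 + k4): V^p = 0.5000, V^q = -0.1250


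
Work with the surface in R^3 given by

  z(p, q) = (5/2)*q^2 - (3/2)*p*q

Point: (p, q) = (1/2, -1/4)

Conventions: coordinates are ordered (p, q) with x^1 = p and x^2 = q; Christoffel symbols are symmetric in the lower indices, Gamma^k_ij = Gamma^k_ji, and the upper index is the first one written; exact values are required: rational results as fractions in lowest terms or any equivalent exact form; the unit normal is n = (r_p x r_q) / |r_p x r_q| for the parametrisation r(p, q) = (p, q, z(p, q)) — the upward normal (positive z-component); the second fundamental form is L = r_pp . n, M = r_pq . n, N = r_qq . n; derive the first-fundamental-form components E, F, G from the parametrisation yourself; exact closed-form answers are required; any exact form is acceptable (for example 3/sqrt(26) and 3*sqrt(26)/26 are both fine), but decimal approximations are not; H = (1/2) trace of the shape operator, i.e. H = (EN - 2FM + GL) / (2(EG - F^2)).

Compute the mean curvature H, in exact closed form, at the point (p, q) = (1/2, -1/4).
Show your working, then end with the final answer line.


z_p = 3/8, z_q = -2, z_pp = 0, z_pq = -3/2, z_qq = 5
E = 73/64, F = -3/4, G = 5; answer radicand W^2 = 329/64
unnormalised second-form numerators: l = 0, m = -3/2, n = 5; L = l/sqrt(329/64), and similarly M = m/sqrt(W^2), N = n/sqrt(W^2)
H = (E*n - 2*F*m + G*l) / (2*(EG - F^2)*sqrt(W^2)); E*n - 2*F*m + G*l = 221/64, EG - F^2 = 329/64, so H = (221/658)/sqrt(329/64)

Answer: H = 884*sqrt(329)/108241


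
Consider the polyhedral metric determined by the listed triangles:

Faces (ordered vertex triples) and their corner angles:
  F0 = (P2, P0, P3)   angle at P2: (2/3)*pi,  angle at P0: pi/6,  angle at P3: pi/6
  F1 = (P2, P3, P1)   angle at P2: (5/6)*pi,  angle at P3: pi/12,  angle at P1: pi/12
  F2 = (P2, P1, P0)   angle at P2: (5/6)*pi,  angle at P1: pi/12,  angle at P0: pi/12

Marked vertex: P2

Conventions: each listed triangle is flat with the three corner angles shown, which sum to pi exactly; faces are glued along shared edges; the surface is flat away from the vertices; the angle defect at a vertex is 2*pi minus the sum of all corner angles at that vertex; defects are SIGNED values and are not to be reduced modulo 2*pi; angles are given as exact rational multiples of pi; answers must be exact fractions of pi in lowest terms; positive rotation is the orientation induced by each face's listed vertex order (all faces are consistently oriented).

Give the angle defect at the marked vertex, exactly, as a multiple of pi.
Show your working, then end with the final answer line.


Sum of corner angles at P2: (7/3)*pi
defect = 2*pi - (7/3)*pi

Answer: defect(P2) = -pi/3


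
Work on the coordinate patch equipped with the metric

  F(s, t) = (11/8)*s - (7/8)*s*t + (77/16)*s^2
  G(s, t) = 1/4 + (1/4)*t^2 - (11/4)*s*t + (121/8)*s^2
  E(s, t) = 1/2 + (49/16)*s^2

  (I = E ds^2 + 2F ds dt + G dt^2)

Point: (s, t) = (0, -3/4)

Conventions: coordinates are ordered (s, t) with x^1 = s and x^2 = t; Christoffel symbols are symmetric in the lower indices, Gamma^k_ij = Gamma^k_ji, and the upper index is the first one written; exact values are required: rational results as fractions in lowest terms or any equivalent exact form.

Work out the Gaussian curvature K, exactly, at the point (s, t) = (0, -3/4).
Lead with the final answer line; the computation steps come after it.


Answer: K = -39368/625

E = 1/2, F = 0, G = 25/64, EG - F^2 = 25/128 at the point
E_s = 0, E_t = 0, F_s = 65/32, F_t = 0, G_s = 33/16, G_t = -3/8
E_tt = 0, F_st = -7/8, G_ss = 121/4
By Brioschi, K is (det M1 - det M2) divided by (EG - F^2) squared.
M1 = [[-E_tt/2 + F_st - G_ss/2, E_s/2, F_s - E_t/2], [F_t - G_s/2, E, F], [G_t/2, F, G]] = [[-16, 0, 65/32], [-33/32, 1/2, 0], [-3/16, 0, 25/64]]; det M1 = -3005/1024
M2 = [[0, E_t/2, G_s/2], [E_t/2, E, F], [G_s/2, F, G]] = [[0, 0, 33/32], [0, 1/2, 0], [33/32, 0, 25/64]]; det M2 = -1089/2048
det M1 - det M2 = -4921/2048; K = -4921/2048 / (25/128)^2 = -39368/625


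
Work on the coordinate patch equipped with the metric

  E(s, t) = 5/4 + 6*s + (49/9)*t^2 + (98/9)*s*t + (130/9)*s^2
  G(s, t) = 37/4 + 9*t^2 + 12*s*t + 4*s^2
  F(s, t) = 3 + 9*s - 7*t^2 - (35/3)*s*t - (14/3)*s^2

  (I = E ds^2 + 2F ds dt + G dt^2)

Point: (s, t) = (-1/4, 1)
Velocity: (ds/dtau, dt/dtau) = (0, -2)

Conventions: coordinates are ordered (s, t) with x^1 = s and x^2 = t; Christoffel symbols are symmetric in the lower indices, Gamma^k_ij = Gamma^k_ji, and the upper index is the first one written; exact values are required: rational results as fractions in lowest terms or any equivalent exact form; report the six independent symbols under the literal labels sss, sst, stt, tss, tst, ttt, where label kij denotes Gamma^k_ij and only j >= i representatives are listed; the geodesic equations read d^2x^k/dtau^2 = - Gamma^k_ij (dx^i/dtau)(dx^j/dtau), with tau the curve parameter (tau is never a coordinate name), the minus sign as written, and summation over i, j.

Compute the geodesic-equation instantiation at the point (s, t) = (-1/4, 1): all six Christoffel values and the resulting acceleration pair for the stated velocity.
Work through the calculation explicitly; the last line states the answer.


E = 27/8, F = -29/8, G = 31/2 at the point
E_s = 29/3, E_t = 49/6, F_s = -1/3, F_t = -133/12, G_s = 10, G_t = 15
EG - F^2 = 2507/64;  g^inv = (64/2507) * [[31/2, 29/8], [29/8, 27/8]]
first-kind symbols [ij,l] = (1/2)(d_i g_jl + d_j g_il - d_l g_ij): [ss,s] = E_s/2 = 29/6, [ss,t] = F_s - E_t/2 = -53/12, [st,s] = E_t/2 = 49/12, [st,t] = G_s/2 = 5, [tt,s] = F_t - G_s/2 = -193/12, [tt,t] = G_t/2 = 15/2
Gamma^s_ij = (G*[ij,s] - F*[ij,t])/(EG - F^2), Gamma^t_ij = (E*[ij,t] - F*[ij,s])/(EG - F^2)
Gamma_sss = 3770/2507, Gamma_sst = 15632/7521, Gamma_stt = -42644/7521, Gamma_tss = 502/7521, Gamma_tst = 6082/7521, Gamma_ttt = -6334/7521
d^2s/dtau^2 = -(Gamma_sss*(0)^2 + 2*Gamma_sst*(0)*(-2) + Gamma_stt*(-2)^2) = 170576/7521
d^2t/dtau^2 = -(Gamma_tss*(0)^2 + 2*Gamma_tst*(0)*(-2) + Gamma_ttt*(-2)^2) = 25336/7521

Answer: Gamma_sss = 3770/2507, Gamma_sst = 15632/7521, Gamma_stt = -42644/7521, Gamma_tss = 502/7521, Gamma_tst = 6082/7521, Gamma_ttt = -6334/7521; accelerations (d^2s/dtau^2, d^2t/dtau^2) = (170576/7521, 25336/7521)


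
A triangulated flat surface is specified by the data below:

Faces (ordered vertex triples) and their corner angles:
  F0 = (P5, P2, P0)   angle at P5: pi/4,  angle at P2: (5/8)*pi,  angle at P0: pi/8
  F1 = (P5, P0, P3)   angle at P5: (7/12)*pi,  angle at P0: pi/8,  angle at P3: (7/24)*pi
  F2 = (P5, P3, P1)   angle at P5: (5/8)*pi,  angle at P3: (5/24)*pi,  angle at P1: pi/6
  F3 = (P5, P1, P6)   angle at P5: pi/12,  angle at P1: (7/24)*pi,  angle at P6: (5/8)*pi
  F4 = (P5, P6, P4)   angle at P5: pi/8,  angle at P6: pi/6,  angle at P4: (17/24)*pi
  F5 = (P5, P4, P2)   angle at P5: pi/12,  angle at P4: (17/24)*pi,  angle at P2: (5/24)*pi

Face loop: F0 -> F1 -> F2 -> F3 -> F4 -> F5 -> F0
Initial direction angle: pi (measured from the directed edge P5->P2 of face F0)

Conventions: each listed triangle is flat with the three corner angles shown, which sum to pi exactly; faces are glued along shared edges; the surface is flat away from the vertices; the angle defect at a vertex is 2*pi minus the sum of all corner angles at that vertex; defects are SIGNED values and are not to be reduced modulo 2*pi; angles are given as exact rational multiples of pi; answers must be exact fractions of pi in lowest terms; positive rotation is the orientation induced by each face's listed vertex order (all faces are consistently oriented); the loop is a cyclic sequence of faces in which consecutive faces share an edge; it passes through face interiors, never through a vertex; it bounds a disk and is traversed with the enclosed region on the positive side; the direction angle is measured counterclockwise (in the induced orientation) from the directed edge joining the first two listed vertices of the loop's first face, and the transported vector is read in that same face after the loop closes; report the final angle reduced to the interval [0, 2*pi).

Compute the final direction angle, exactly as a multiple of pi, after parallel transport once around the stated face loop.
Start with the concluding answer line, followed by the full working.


Answer: final direction angle = (5/4)*pi

enclosed vertex P5: corner angles sum to (7/4)*pi, defect = 2*pi - (7/4)*pi = pi/4
the rotation equals the total enclosed defect, so the final angle is initial + defects (mod 2*pi)
final angle = pi + pi/4 = (5/4)*pi (mod 2*pi)


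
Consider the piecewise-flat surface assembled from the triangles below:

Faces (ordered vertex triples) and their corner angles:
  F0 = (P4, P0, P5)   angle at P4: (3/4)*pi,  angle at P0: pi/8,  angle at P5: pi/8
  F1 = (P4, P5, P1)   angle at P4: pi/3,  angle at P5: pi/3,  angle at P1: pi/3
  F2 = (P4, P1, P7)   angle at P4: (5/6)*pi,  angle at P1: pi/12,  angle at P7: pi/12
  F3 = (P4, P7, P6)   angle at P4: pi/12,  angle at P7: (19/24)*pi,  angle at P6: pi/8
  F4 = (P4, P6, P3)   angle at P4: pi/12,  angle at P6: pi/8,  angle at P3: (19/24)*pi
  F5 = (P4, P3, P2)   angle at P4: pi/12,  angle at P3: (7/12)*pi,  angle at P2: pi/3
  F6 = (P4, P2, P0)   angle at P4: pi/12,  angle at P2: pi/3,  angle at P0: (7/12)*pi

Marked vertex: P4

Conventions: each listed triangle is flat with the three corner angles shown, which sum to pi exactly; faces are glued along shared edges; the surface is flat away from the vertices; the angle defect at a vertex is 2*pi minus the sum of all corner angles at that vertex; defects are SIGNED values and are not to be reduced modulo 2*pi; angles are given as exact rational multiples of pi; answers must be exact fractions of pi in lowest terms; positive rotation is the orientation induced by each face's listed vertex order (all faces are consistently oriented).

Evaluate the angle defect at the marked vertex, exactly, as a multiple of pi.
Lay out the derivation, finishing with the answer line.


Sum of corner angles at P4: (9/4)*pi
defect = 2*pi - (9/4)*pi

Answer: defect(P4) = -pi/4


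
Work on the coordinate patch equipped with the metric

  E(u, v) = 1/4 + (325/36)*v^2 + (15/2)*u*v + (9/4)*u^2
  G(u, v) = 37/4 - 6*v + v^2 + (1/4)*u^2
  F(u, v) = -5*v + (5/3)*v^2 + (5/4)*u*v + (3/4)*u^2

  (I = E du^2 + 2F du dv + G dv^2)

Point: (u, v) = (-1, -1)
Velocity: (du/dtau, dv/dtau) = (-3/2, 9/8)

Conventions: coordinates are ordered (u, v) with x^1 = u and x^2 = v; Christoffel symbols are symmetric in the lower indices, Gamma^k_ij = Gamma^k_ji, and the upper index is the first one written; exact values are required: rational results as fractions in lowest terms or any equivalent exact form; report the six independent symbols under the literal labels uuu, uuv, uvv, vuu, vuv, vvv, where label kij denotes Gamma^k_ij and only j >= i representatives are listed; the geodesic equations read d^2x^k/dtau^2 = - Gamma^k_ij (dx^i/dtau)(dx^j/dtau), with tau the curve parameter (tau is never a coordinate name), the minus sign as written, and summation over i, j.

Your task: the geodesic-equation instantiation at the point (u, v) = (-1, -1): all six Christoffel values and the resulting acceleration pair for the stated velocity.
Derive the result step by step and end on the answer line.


E = 685/36, F = 26/3, G = 33/2 at the point
E_u = -12, E_v = -230/9, F_u = -11/4, F_v = -115/12, G_u = -1/2, G_v = -8
EG - F^2 = 17197/72;  g^inv = (72/17197) * [[33/2, -26/3], [-26/3, 685/36]]
first-kind symbols [ij,l] = (1/2)(d_i g_jl + d_j g_il - d_l g_ij): [uu,u] = E_u/2 = -6, [uu,v] = F_u - E_v/2 = 361/36, [uv,u] = E_v/2 = -115/9, [uv,v] = G_u/2 = -1/4, [vv,u] = F_v - G_u/2 = -28/3, [vv,v] = G_v/2 = -4
Gamma^u_ij = (G*[ij,u] - F*[ij,v])/(EG - F^2), Gamma^v_ij = (E*[ij,v] - F*[ij,u])/(EG - F^2)
Gamma_uuu = -40156/51591, Gamma_uuv = -15024/17197, Gamma_uvv = -8592/17197, Gamma_vuu = 314677/309546, Gamma_vuv = 45785/103182, Gamma_vvv = 344/17197
d^2u/dtau^2 = -(Gamma_uuu*(-3/2)^2 + 2*Gamma_uuv*(-3/2)*(9/8) + Gamma_uvv*(9/8)^2) = -38859/68788
d^2v/dtau^2 = -(Gamma_vuu*(-3/2)^2 + 2*Gamma_vuv*(-3/2)*(9/8) + Gamma_vvv*(9/8)^2) = -224255/275152

Answer: Gamma_uuu = -40156/51591, Gamma_uuv = -15024/17197, Gamma_uvv = -8592/17197, Gamma_vuu = 314677/309546, Gamma_vuv = 45785/103182, Gamma_vvv = 344/17197; accelerations (d^2u/dtau^2, d^2v/dtau^2) = (-38859/68788, -224255/275152)


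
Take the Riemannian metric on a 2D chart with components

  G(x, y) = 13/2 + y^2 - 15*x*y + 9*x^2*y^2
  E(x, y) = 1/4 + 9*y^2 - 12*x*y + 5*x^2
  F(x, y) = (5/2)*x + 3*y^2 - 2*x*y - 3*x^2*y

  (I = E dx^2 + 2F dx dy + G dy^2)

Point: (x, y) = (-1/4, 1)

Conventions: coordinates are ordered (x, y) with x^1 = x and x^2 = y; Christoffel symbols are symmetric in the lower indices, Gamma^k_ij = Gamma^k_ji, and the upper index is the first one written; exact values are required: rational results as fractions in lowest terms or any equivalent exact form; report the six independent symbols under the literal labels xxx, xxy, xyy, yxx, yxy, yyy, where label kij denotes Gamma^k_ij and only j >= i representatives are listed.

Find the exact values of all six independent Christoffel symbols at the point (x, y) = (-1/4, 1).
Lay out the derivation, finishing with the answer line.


E = 201/16, F = 43/16, G = 189/16 at the point
E_x = -29/2, E_y = 21, F_x = 2, F_y = 101/16, G_x = -39/2, G_y = 55/8
EG - F^2 = 9035/64;  g^inv = (64/9035) * [[189/16, -43/16], [-43/16, 201/16]]
first-kind symbols [ij,l] = (1/2)(d_i g_jl + d_j g_il - d_l g_ij): [xx,x] = E_x/2 = -29/4, [xx,y] = F_x - E_y/2 = -17/2, [xy,x] = E_y/2 = 21/2, [xy,y] = G_x/2 = -39/4, [yy,x] = F_y - G_x/2 = 257/16, [yy,y] = G_y/2 = 55/16
Gamma^x_ij = (G*[ij,x] - F*[ij,y])/(EG - F^2), Gamma^y_ij = (E*[ij,y] - F*[ij,x])/(EG - F^2)

Answer: Gamma_xxx = -4019/9035, Gamma_xxy = 1923/1807, Gamma_xyy = 11552/9035, Gamma_yxx = -5587/9035, Gamma_yxy = -1929/1807, Gamma_yyy = 1/9035


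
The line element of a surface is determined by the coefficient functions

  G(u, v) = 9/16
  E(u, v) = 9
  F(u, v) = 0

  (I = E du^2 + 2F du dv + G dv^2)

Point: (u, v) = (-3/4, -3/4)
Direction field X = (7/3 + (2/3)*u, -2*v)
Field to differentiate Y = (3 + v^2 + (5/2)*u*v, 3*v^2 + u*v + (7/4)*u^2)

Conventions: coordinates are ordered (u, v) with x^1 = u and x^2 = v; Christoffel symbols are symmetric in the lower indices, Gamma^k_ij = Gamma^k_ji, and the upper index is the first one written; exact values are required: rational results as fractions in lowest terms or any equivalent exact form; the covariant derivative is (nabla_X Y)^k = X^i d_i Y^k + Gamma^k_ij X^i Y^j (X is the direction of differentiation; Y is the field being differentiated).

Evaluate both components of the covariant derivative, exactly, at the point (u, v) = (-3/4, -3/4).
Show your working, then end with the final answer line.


E = 9, F = 0, G = 9/16 at the point
E_u = 0, E_v = 0, F_u = 0, F_v = 0, G_u = 0, G_v = 0
EG - F^2 = 81/16;  g^inv = (16/81) * [[9/16, 0], [0, 9]]
first-kind symbols [ij,l] = (1/2)(d_i g_jl + d_j g_il - d_l g_ij): [uu,u] = E_u/2 = 0, [uu,v] = F_u - E_v/2 = 0, [uv,u] = E_v/2 = 0, [uv,v] = G_u/2 = 0, [vv,u] = F_v - G_u/2 = 0, [vv,v] = G_v/2 = 0
Gamma^u_ij = (G*[ij,u] - F*[ij,v])/(EG - F^2), Gamma^v_ij = (E*[ij,v] - F*[ij,u])/(EG - F^2)
Gamma_uuu = 0, Gamma_uuv = 0, Gamma_uvv = 0, Gamma_vuu = 0, Gamma_vuv = 0, Gamma_vvv = 0
X = (11/6, 3/2), Y = (159/32, 207/64) at the point

Answer: (nabla_X Y)^u = -17/2, (nabla_X Y)^v = -225/16


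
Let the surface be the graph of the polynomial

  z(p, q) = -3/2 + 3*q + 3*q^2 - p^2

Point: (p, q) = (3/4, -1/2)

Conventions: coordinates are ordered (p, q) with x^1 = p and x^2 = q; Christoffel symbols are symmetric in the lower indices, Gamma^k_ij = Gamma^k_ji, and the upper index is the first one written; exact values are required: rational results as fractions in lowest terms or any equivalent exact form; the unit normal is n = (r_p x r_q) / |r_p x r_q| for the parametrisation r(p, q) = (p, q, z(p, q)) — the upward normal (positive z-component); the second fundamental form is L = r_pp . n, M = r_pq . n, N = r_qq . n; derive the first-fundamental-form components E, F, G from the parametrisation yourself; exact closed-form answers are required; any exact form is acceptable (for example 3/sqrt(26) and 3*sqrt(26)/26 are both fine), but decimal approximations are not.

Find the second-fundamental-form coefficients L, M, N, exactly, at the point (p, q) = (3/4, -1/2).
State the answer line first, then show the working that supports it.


Answer: L = -4*sqrt(13)/13, M = 0, N = 12*sqrt(13)/13

z_p = -3/2, z_q = 0, z_pp = -2, z_pq = 0, z_qq = 6
E = 13/4, F = 0, G = 1; answer radicand W^2 = 13/4
unnormalised second-form numerators: l = -2, m = 0, n = 6; L = l/sqrt(13/4), and similarly M = m/sqrt(W^2), N = n/sqrt(W^2)


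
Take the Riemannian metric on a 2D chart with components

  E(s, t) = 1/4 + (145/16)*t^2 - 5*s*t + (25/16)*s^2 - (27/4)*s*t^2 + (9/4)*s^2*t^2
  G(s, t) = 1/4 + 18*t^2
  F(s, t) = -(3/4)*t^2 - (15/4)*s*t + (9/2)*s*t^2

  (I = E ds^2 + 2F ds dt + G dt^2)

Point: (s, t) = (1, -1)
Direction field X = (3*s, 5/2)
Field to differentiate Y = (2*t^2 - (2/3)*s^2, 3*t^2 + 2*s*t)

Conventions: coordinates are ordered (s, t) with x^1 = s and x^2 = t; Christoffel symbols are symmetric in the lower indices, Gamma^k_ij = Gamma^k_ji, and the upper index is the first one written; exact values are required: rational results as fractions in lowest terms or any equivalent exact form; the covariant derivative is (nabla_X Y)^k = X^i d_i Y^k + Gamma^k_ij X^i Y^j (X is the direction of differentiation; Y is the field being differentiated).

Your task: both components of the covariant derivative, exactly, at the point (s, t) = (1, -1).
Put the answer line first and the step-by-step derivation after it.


Answer: (nabla_X Y)^s = -644321/29058, (nabla_X Y)^t = -56908/4843

E = 91/8, F = 15/2, G = 73/4 at the point
E_s = 47/8, E_t = -113/8, F_s = 33/4, F_t = -45/4, G_s = 0, G_t = -36
EG - F^2 = 4843/32;  g^inv = (32/4843) * [[73/4, -15/2], [-15/2, 91/8]]
first-kind symbols [ij,l] = (1/2)(d_i g_jl + d_j g_il - d_l g_ij): [ss,s] = E_s/2 = 47/16, [ss,t] = F_s - E_t/2 = 245/16, [st,s] = E_t/2 = -113/16, [st,t] = G_s/2 = 0, [tt,s] = F_t - G_s/2 = -45/4, [tt,t] = G_t/2 = -18
Gamma^s_ij = (G*[ij,s] - F*[ij,t])/(EG - F^2), Gamma^t_ij = (E*[ij,t] - F*[ij,s])/(EG - F^2)
Gamma_sss = -3919/9686, Gamma_sst = -8249/9686, Gamma_stt = -2250/4843, Gamma_tss = 19475/19372, Gamma_tst = 1695/4843, Gamma_ttt = -3852/4843
X = (3, 5/2), Y = (4/3, 1) at the point


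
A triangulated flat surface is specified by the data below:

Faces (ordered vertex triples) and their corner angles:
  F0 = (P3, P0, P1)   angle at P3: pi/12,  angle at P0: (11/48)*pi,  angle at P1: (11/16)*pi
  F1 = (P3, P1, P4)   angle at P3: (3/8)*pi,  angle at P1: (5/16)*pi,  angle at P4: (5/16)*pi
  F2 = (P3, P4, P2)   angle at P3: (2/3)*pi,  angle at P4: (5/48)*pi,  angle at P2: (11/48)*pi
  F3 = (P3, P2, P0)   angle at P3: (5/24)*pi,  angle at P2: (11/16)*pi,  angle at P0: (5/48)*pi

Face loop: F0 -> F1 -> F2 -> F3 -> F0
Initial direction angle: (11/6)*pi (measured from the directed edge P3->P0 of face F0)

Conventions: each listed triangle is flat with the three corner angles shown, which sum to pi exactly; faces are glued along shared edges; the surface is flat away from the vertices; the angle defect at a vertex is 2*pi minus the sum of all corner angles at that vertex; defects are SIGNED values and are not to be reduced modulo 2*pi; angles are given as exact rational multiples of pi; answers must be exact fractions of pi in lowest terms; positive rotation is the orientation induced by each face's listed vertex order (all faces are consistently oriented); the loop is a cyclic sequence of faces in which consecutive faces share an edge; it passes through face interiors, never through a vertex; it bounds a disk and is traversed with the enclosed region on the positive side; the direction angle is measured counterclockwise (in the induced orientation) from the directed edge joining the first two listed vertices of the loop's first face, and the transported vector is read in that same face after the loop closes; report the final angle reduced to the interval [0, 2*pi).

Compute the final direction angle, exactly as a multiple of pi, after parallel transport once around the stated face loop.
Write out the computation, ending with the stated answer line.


enclosed vertex P3: corner angles sum to (4/3)*pi, defect = 2*pi - (4/3)*pi = (2/3)*pi
holonomy = initial angle + sum of enclosed defects (mod 2*pi), positive in the induced orientation
final angle = (11/6)*pi + (2/3)*pi = pi/2 (mod 2*pi)

Answer: final direction angle = pi/2
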